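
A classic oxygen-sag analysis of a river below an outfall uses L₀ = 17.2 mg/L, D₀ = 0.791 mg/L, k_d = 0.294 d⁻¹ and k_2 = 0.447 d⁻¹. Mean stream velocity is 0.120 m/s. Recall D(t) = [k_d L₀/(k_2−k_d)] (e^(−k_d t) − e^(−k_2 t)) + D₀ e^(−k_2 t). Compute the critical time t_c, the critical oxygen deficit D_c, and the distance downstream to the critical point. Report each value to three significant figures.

At the critical point dD/dt = 0, so k_d L₀ e^(−k_d t) = k_2 D. Substituting D(t) from the Streeter–Phelps equation and solving for t gives
t_c = ln[(k_2/k_d)(1 − D₀(k_2−k_d)/(k_d L₀))] / (k_2−k_d).
Here k_2−k_d = 0.1530 d⁻¹ and 1 − D₀(k_2−k_d)/(k_d L₀) = 1 − 0.791×0.1530/(0.294×17.2) = 0.9761, so
t_c = ln(1.520 × 0.9761) / 0.1530 = 0.3948 / 0.1530 = 2.580 d.
L(t_c) = L₀ e^(−k_d t_c) = 17.2 × 0.4683 = 8.056 mg/L, and at the critical point k_2 D_c = k_d L, so D_c = (0.294/0.447) × 8.056 = 5.298 mg/L.
x_c = v t_c = 0.120 m/s × 2.580 d × 86400 s/d = 26750 m ≈ 26.8 km.

t_c ≈ 2.58 d; D_c ≈ 5.30 mg/L; x_c ≈ 26.8 km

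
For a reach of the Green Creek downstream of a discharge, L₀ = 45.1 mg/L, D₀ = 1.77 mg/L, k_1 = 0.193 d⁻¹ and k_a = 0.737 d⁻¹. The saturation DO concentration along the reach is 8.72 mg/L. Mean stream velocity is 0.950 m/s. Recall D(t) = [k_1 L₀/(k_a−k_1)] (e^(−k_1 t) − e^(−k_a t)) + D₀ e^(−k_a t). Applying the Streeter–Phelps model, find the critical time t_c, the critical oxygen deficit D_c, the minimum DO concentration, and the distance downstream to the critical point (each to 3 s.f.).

t_c = [1/(k_a−k_1)] ln[(k_a/k_1)(1 − D₀(k_a−k_1)/(k_1 L₀))]
= [1/(0.737−0.193)] ln[(0.737/0.193)(1 − 1.77×0.5440/(0.193×45.1))]
= (1/0.5440) ln[3.819 × 0.8894] = 1.838 × ln(3.396) = 1.838 × 1.223 = 2.248 d.
D_c = (k_1/k_a) L₀ e^(−k_1 t_c) = (0.193/0.737) × 45.1 × e^(−0.193×2.248) = 0.2619 × 45.1 × 0.6481 = 7.654 mg/L.
Minimum DO = C_s − D_c = 8.72 − 7.654 = 1.066 mg/L.
x_c = v t_c = 0.950 m/s × 2.248 d × 86400 s/d = 184500 m ≈ 184 km.

t_c ≈ 2.25 d; D_c ≈ 7.65 mg/L; min DO ≈ 1.07 mg/L; x_c ≈ 184 km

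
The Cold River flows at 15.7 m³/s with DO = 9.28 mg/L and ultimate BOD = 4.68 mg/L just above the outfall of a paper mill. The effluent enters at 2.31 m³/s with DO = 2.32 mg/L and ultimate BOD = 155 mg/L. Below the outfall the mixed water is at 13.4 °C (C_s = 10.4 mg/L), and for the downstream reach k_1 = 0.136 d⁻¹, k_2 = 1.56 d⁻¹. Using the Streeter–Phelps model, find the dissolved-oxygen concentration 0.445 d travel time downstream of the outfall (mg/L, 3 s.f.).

Mixed DO = (15.7×9.28 + 2.31×2.32)/(15.7+2.31) = 151.1/18.01 = 8.387 mg/L.
Mixed L₀ = (15.7×4.68 + 2.31×155)/(18.01) = 431.5/18.01 = 23.96 mg/L.
Initial deficit D₀ = C_s − DO₀ = 10.4 − 8.387 = 2.013 mg/L.
D(0.445) = [0.136×23.96/(1.56−0.136)](e^(−0.136×0.445) − e^(−1.56×0.445)) + 2.013 e^(−1.56×0.445)
= 2.288 × (0.9413 − 0.4995) + 2.013 × 0.4995 = 2.016 mg/L.
DO = 10.4 − 2.016 = 8.384 mg/L.

DO ≈ 8.38 mg/L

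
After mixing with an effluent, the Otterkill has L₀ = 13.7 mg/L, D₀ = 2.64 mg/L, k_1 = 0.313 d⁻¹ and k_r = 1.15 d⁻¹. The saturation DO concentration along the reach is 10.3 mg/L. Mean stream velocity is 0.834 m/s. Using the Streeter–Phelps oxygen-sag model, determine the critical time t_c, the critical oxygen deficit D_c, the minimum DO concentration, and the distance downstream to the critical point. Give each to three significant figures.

With k_r/k_1 = 3.674 and 1 − D₀(k_r−k_1)/(k_1 L₀) = 0.4847,
t_c = ln(3.674 × 0.4847) / (1.15 − 0.313) = ln(1.781) / 0.8370 = 0.5771/0.8370 = 0.6895 d.
D_c = (k_1/k_r) L₀ e^(−k_1 t_c) = (0.313/1.15) × 13.7 × e^(−0.313×0.6895) = 0.2722 × 13.7 × 0.8059 = 3.005 mg/L.
Minimum DO = C_s − D_c = 10.3 − 3.005 = 7.295 mg/L.
x_c = v t_c = 0.834 m/s × 0.6895 d × 86400 s/d = 49680 m ≈ 49.7 km.

t_c ≈ 0.689 d; D_c ≈ 3.01 mg/L; min DO ≈ 7.29 mg/L; x_c ≈ 49.7 km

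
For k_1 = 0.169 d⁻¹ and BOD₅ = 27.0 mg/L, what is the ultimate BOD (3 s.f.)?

L₀ ≈ 47.3 mg/L

BOD₅ = L₀(1 − e^(−5k_1)) ⇒ L₀ = BOD₅ / (1 − e^(−5×0.169))
= 27.0 / (1 − 0.4296) = 27.0 / 0.5704 = 47.33 mg/L.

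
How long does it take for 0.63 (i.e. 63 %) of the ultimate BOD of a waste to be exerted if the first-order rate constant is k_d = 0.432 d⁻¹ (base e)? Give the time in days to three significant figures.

t ≈ 2.30 d

y/L₀ = 1 − e^(−k_d t) = 0.63 ⇒ e^(−k_d t) = 0.370
t = −ln(0.370) / 0.432 = 0.9943 / 0.432 = 2.302 d.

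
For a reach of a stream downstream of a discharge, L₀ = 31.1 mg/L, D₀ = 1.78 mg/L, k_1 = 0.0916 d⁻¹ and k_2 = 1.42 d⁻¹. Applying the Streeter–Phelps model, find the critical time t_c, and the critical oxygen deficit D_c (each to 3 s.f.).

t_c = [1/(k_2−k_1)] ln[(k_2/k_1)(1 − D₀(k_2−k_1)/(k_1 L₀))]
= [1/(1.42−0.0916)] ln[(1.42/0.0916)(1 − 1.78×1.328/(0.0916×31.1))]
= (1/1.328) ln[15.50 × 0.1700] = 0.7528 × ln(2.635) = 0.7528 × 0.9689 = 0.7293 d.
L(t_c) = L₀ e^(−k_1 t_c) = 31.1 × 0.9354 = 29.09 mg/L, and at the critical point k_2 D_c = k_1 L, so D_c = (0.0916/1.42) × 29.09 = 1.877 mg/L.

t_c ≈ 0.729 d; D_c ≈ 1.88 mg/L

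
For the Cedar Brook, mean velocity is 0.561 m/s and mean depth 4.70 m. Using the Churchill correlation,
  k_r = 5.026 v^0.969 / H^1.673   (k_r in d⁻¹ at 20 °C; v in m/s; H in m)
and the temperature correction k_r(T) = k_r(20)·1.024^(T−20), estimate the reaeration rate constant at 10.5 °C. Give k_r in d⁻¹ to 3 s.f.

k_r ≈ 0.172 d⁻¹

k_r(20) = 5.026 × 0.561^0.969 / 4.70^1.673 = 5.026 × 0.5711 / 13.32 = 0.2155 d⁻¹.
k_r(10.5) = 0.2155 × 1.024^(10.5−20) = 0.2155 × 0.7983 = 0.1721 d⁻¹.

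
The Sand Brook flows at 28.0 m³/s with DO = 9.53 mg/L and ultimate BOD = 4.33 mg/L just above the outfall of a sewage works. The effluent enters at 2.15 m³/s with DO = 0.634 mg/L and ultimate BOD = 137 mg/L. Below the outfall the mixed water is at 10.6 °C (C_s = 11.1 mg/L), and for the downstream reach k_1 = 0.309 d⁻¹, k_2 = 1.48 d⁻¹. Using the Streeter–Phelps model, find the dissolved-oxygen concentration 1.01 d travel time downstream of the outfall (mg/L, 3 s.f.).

DO ≈ 8.76 mg/L

Mixed DO = (28.0×9.53 + 2.15×0.634)/(28.0+2.15) = 268.2/30.15 = 8.896 mg/L.
Mixed L₀ = (28.0×4.33 + 2.15×137)/(30.15) = 415.8/30.15 = 13.79 mg/L.
Initial deficit D₀ = C_s − DO₀ = 11.1 − 8.896 = 2.204 mg/L.
D(1.01) = [0.309×13.79/(1.48−0.309)](e^(−0.309×1.01) − e^(−1.48×1.01)) + 2.204 e^(−1.48×1.01)
= 3.639 × (0.7319 − 0.2243) + 2.204 × 0.2243 = 2.342 mg/L.
DO = 11.1 − 2.342 = 8.758 mg/L.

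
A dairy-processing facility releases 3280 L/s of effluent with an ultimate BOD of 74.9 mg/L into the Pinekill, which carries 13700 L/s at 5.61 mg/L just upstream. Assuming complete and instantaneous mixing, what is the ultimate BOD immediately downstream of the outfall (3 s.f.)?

Flow-weighted mixing: C = (Q_r C_r + Q_w C_w)/(Q_r + Q_w)
= (13700×5.61 + 3280×74.9)/(13700 + 3280) = 322500/16980 = 18.99 mg/L.

19.0 mg/L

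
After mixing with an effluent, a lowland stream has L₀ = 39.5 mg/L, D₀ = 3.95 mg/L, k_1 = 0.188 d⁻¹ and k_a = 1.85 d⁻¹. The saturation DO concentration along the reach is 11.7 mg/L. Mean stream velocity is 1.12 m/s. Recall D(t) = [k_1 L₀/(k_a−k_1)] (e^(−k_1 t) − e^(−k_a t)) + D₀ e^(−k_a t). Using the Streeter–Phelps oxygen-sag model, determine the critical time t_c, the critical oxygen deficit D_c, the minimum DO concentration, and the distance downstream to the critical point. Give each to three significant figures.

With k_a/k_1 = 9.840 and 1 − D₀(k_a−k_1)/(k_1 L₀) = 0.1160,
t_c = ln(9.840 × 0.1160) / (1.85 − 0.188) = ln(1.141) / 1.662 = 0.1320/1.662 = 0.07940 d.
L(t_c) = L₀ e^(−k_1 t_c) = 39.5 × 0.9852 = 38.91 mg/L, and at the critical point k_a D_c = k_1 L, so D_c = (0.188/1.85) × 38.91 = 3.955 mg/L.
Minimum DO = C_s − D_c = 11.7 − 3.955 = 7.745 mg/L.
x_c = v t_c = 1.12 m/s × 0.07940 d × 86400 s/d = 7684 m ≈ 7.68 km.

t_c ≈ 0.0794 d; D_c ≈ 3.95 mg/L; min DO ≈ 7.75 mg/L; x_c ≈ 7.68 km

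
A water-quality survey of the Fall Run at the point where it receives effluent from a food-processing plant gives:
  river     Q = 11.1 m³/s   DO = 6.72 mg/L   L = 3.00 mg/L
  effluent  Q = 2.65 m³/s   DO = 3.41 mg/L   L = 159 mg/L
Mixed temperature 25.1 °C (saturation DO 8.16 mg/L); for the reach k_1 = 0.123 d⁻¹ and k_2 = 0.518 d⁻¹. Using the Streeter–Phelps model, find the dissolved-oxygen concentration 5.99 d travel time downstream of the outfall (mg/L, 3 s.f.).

DO ≈ 3.60 mg/L

Mixed DO = (11.1×6.72 + 2.65×3.41)/(11.1+2.65) = 83.63/13.75 = 6.082 mg/L.
Mixed L₀ = (11.1×3.00 + 2.65×159)/(13.75) = 454.6/13.75 = 33.07 mg/L.
Initial deficit D₀ = C_s − DO₀ = 8.16 − 6.082 = 2.078 mg/L.
D(5.99) = [0.123×33.07/(0.518−0.123)](e^(−0.123×5.99) − e^(−0.518×5.99)) + 2.078 e^(−0.518×5.99)
= 10.30 × (0.4787 − 0.04492) + 2.078 × 0.04492 = 4.559 mg/L.
DO = 8.16 − 4.559 = 3.601 mg/L.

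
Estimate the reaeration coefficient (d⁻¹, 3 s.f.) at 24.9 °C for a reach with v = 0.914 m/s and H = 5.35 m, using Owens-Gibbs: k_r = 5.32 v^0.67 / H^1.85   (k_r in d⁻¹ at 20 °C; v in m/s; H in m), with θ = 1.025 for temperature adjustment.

k_r(20) = 5.32 × 0.914^0.67 / 5.35^1.85 = 5.32 × 0.9415 / 22.26 = 0.2251 d⁻¹.
k_r(24.9) = 0.2251 × 1.025^(24.9−20) = 0.2251 × 1.129 = 0.2540 d⁻¹.

k_r ≈ 0.254 d⁻¹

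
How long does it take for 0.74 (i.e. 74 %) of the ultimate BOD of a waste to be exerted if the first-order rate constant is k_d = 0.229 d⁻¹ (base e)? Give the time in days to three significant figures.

y/L₀ = 1 − e^(−k_d t) = 0.74 ⇒ e^(−k_d t) = 0.260
t = −ln(0.260) / 0.229 = 1.347 / 0.229 = 5.882 d.

t ≈ 5.88 d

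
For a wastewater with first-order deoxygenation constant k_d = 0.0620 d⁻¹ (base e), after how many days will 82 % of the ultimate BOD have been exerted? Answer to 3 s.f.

t ≈ 27.7 d

y/L₀ = 1 − e^(−k_d t) = 0.82 ⇒ e^(−k_d t) = 0.180
t = −ln(0.180) / 0.0620 = 1.715 / 0.0620 = 27.66 d.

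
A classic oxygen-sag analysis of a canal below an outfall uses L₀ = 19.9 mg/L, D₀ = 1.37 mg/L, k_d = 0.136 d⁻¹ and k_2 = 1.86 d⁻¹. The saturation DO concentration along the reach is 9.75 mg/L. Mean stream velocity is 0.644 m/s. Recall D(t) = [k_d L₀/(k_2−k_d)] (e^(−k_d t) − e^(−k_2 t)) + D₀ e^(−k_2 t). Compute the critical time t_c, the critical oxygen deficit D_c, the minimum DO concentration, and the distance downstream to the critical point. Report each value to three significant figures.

With k_2/k_d = 13.68 and 1 − D₀(k_2−k_d)/(k_d L₀) = 0.1273,
t_c = ln(13.68 × 0.1273) / (1.86 − 0.136) = ln(1.741) / 1.724 = 0.5545/1.724 = 0.3216 d.
D_c = (k_d/k_2) L₀ e^(−k_d t_c) = (0.136/1.86) × 19.9 × e^(−0.136×0.3216) = 0.07312 × 19.9 × 0.9572 = 1.393 mg/L.
Minimum DO = C_s − D_c = 9.75 − 1.393 = 8.357 mg/L.
x_c = v t_c = 0.644 m/s × 0.3216 d × 86400 s/d = 17890 m ≈ 17.9 km.

t_c ≈ 0.322 d; D_c ≈ 1.39 mg/L; min DO ≈ 8.36 mg/L; x_c ≈ 17.9 km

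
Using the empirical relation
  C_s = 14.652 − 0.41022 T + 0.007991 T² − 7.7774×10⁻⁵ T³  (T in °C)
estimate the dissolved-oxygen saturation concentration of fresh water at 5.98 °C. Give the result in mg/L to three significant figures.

C_s ≈ 12.5 mg/L

C_s = 14.652 − 0.41022×5.98 + 0.007991×5.98² − 7.7774×10⁻⁵×5.98³ = 12.47 mg/L.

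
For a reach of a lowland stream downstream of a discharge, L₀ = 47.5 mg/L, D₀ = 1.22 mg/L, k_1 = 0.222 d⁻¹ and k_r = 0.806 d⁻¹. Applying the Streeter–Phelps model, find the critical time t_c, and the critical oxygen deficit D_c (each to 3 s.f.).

At the critical point dD/dt = 0, so k_1 L₀ e^(−k_1 t) = k_r D. Substituting D(t) from the Streeter–Phelps equation and solving for t gives
t_c = ln[(k_r/k_1)(1 − D₀(k_r−k_1)/(k_1 L₀))] / (k_r−k_1).
Here k_r−k_1 = 0.5840 d⁻¹ and 1 − D₀(k_r−k_1)/(k_1 L₀) = 1 − 1.22×0.5840/(0.222×47.5) = 0.9324, so
t_c = ln(3.631 × 0.9324) / 0.5840 = 1.219 / 0.5840 = 2.088 d.
L(t_c) = L₀ e^(−k_1 t_c) = 47.5 × 0.6290 = 29.88 mg/L, and at the critical point k_r D_c = k_1 L, so D_c = (0.222/0.806) × 29.88 = 8.230 mg/L.

t_c ≈ 2.09 d; D_c ≈ 8.23 mg/L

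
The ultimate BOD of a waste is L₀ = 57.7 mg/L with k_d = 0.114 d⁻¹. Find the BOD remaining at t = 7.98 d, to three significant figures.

L_t = L₀ e^(−k_d t) = 57.7 × e^(−0.114×7.98) = 57.7 × 0.4026 = 23.23 mg/L.

L ≈ 23.2 mg/L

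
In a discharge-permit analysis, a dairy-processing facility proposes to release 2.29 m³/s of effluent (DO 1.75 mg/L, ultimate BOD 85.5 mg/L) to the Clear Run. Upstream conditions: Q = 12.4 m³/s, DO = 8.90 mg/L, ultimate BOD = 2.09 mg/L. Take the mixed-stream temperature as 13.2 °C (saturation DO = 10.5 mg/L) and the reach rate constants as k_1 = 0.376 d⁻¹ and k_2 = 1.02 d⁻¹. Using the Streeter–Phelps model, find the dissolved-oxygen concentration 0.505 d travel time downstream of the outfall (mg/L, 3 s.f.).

DO ≈ 6.85 mg/L

Mixed DO = (12.4×8.90 + 2.29×1.75)/(12.4+2.29) = 114.4/14.69 = 7.785 mg/L.
Mixed L₀ = (12.4×2.09 + 2.29×85.5)/(14.69) = 221.7/14.69 = 15.09 mg/L.
Initial deficit D₀ = C_s − DO₀ = 10.5 − 7.785 = 2.715 mg/L.
D(0.505) = [0.376×15.09/(1.02−0.376)](e^(−0.376×0.505) − e^(−1.02×0.505)) + 2.715 e^(−1.02×0.505)
= 8.812 × (0.8271 − 0.5974) + 2.715 × 0.5974 = 3.645 mg/L.
DO = 10.5 − 3.645 = 6.855 mg/L.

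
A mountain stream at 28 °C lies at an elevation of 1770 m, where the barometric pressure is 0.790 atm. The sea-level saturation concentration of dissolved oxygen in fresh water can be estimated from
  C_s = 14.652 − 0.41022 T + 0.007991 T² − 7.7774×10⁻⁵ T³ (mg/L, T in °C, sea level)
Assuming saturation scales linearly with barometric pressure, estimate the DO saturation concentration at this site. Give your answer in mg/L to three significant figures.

C_s ≈ 6.10 mg/L

At sea level: C_s = 14.652 − 0.41022×28 + 0.007991×28² − 7.7774×10⁻⁵×28³ = 7.723 mg/L.
Pressure correction: C_s' = 7.723 × 0.790 = 6.102 mg/L.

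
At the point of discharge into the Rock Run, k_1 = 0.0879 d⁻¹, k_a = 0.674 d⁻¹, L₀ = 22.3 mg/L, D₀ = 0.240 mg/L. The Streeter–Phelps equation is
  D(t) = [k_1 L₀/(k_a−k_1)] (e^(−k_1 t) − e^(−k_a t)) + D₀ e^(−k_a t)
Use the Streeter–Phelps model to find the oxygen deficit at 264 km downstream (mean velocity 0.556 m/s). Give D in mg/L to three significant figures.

Travel time t = x/v = 264 km / (0.556 m/s) = 264000 m / 0.556 m/s = 474800 s = 5.496 d.
k_1 L₀/(k_a−k_1) = 0.0879×22.3/(0.674−0.0879) = 1.960/0.5861 = 3.344 mg/L.
e^(−k_1 t) = e^(−0.0879×5.496) = 0.6169; e^(−k_a t) = e^(−0.674×5.496) = 0.02462.
D = 3.344 × (0.6169 − 0.02462) + 0.240 × 0.02462 = 1.981 + 0.005910 = 1.987 mg/L.

D ≈ 1.99 mg/L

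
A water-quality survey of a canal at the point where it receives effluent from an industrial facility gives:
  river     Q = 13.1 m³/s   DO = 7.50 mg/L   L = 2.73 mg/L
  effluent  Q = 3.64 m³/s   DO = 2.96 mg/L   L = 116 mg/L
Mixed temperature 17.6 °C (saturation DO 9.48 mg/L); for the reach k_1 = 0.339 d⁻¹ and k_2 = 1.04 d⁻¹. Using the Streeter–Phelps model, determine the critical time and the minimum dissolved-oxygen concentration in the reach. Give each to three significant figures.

t_c ≈ 1.24 d; minimum DO ≈ 3.62 mg/L

Mixed DO = (13.1×7.50 + 3.64×2.96)/(13.1+3.64) = 109.0/16.74 = 6.513 mg/L.
Mixed L₀ = (13.1×2.73 + 3.64×116)/(16.74) = 458.0/16.74 = 27.36 mg/L.
Initial deficit D₀ = C_s − DO₀ = 9.48 − 6.513 = 2.967 mg/L.
t_c = (1/0.7010) ln[(1.04/0.339)(1 − 2.967×0.7010/(0.339×27.36))] = 1.427 × ln(2.380) = 1.237 d.
D_c = (0.339/1.04) × 27.36 × e^(−0.339×1.237) = 0.3260 × 27.36 × 0.6575 = 5.864 mg/L.
Minimum DO = 9.48 − 5.864 = 3.616 mg/L.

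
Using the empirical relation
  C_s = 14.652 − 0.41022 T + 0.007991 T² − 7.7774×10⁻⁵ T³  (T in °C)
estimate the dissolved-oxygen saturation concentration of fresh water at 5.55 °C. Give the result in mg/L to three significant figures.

C_s ≈ 12.6 mg/L

C_s = 14.652 − 0.41022×5.55 + 0.007991×5.55² − 7.7774×10⁻⁵×5.55³ = 12.61 mg/L.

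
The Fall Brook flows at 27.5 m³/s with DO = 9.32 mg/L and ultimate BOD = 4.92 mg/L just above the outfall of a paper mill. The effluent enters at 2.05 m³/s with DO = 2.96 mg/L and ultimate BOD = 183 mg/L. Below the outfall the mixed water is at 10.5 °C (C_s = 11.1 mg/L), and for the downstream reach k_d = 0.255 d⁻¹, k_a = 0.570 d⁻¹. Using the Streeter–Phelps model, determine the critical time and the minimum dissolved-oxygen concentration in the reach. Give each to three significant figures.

t_c ≈ 2.00 d; minimum DO ≈ 6.46 mg/L

Mixed DO = (27.5×9.32 + 2.05×2.96)/(27.5+2.05) = 262.4/29.55 = 8.879 mg/L.
Mixed L₀ = (27.5×4.92 + 2.05×183)/(29.55) = 510.4/29.55 = 17.27 mg/L.
Initial deficit D₀ = C_s − DO₀ = 11.1 − 8.879 = 2.221 mg/L.
t_c = (1/0.3150) ln[(0.570/0.255)(1 − 2.221×0.3150/(0.255×17.27))] = 3.175 × ln(1.880) = 2.004 d.
D_c = (0.255/0.570) × 17.27 × e^(−0.255×2.004) = 0.4474 × 17.27 × 0.5998 = 4.635 mg/L.
Minimum DO = 11.1 − 4.635 = 6.465 mg/L.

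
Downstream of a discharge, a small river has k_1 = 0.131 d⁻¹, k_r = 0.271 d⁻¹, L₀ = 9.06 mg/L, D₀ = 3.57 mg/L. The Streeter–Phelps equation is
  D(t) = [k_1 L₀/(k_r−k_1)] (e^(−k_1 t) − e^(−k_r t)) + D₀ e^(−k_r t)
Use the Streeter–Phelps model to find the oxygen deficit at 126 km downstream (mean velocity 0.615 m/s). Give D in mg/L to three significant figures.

D ≈ 3.63 mg/L

Travel time t = x/v = 126 km / (0.615 m/s) = 126000 m / 0.615 m/s = 204900 s = 2.371 d.
k_1 L₀/(k_r−k_1) = 0.131×9.06/(0.271−0.131) = 1.187/0.1400 = 8.478 mg/L.
e^(−k_1 t) = e^(−0.131×2.371) = 0.7330; e^(−k_r t) = e^(−0.271×2.371) = 0.5259.
D = 8.478 × (0.7330 − 0.5259) + 3.57 × 0.5259 = 1.755 + 1.878 = 3.633 mg/L.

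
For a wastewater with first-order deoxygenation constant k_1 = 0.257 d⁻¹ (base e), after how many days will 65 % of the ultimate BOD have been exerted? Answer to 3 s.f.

t ≈ 4.08 d

y/L₀ = 1 − e^(−k_1 t) = 0.65 ⇒ e^(−k_1 t) = 0.350
t = −ln(0.350) / 0.257 = 1.050 / 0.257 = 4.085 d.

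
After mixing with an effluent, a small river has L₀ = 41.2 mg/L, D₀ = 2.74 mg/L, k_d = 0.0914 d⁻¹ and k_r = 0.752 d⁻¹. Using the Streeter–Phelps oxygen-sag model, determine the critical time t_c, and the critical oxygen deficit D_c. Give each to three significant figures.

t_c ≈ 2.20 d; D_c ≈ 4.10 mg/L

t_c = [1/(k_r−k_d)] ln[(k_r/k_d)(1 − D₀(k_r−k_d)/(k_d L₀))]
= [1/(0.752−0.0914)] ln[(0.752/0.0914)(1 − 2.74×0.6606/(0.0914×41.2))]
= (1/0.6606) ln[8.228 × 0.5193] = 1.514 × ln(4.273) = 1.514 × 1.452 = 2.198 d.
D_c = (k_d/k_r) L₀ e^(−k_d t_c) = (0.0914/0.752) × 41.2 × e^(−0.0914×2.198) = 0.1215 × 41.2 × 0.8180 = 4.096 mg/L.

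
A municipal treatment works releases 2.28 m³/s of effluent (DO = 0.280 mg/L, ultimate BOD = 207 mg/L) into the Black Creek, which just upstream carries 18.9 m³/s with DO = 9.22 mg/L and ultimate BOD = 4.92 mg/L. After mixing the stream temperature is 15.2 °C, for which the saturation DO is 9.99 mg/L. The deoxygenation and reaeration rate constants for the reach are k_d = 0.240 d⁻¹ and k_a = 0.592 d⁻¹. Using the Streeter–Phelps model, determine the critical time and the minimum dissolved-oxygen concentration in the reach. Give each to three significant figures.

t_c ≈ 2.28 d; minimum DO ≈ 3.73 mg/L

Mixed DO = (18.9×9.22 + 2.28×0.280)/(18.9+2.28) = 174.9/21.18 = 8.258 mg/L.
Mixed L₀ = (18.9×4.92 + 2.28×207)/(21.18) = 564.9/21.18 = 26.67 mg/L.
Initial deficit D₀ = C_s − DO₀ = 9.99 − 8.258 = 1.732 mg/L.
t_c = (1/0.3520) ln[(0.592/0.240)(1 − 1.732×0.3520/(0.240×26.67))] = 2.841 × ln(2.232) = 2.281 d.
D_c = (0.240/0.592) × 26.67 × e^(−0.240×2.281) = 0.4054 × 26.67 × 0.5785 = 6.256 mg/L.
Minimum DO = 9.99 − 6.256 = 3.734 mg/L.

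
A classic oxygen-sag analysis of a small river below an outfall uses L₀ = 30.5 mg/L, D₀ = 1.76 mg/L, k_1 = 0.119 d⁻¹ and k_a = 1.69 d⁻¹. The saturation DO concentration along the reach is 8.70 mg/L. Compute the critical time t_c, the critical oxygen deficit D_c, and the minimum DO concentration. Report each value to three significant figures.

With k_a/k_1 = 14.20 and 1 − D₀(k_a−k_1)/(k_1 L₀) = 0.2382,
t_c = ln(14.20 × 0.2382) / (1.69 − 0.119) = ln(3.383) / 1.571 = 1.219/1.571 = 0.7758 d.
L(t_c) = L₀ e^(−k_1 t_c) = 30.5 × 0.9118 = 27.81 mg/L, and at the critical point k_a D_c = k_1 L, so D_c = (0.119/1.69) × 27.81 = 1.958 mg/L.
Minimum DO = C_s − D_c = 8.70 − 1.958 = 6.742 mg/L.

t_c ≈ 0.776 d; D_c ≈ 1.96 mg/L; min DO ≈ 6.74 mg/L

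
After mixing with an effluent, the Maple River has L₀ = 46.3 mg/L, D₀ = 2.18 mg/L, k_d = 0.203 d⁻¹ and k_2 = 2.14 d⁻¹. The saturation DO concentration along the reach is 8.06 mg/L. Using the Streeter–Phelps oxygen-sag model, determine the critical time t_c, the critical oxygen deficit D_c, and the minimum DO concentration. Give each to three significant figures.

At the critical point dD/dt = 0, so k_d L₀ e^(−k_d t) = k_2 D. Substituting D(t) from the Streeter–Phelps equation and solving for t gives
t_c = ln[(k_2/k_d)(1 − D₀(k_2−k_d)/(k_d L₀))] / (k_2−k_d).
Here k_2−k_d = 1.937 d⁻¹ and 1 − D₀(k_2−k_d)/(k_d L₀) = 1 − 2.18×1.937/(0.203×46.3) = 0.5507, so
t_c = ln(10.54 × 0.5507) / 1.937 = 1.759 / 1.937 = 0.9080 d.
D_c = (k_d/k_2) L₀ e^(−k_d t_c) = (0.203/2.14) × 46.3 × e^(−0.203×0.9080) = 0.09486 × 46.3 × 0.8317 = 3.653 mg/L.
Minimum DO = C_s − D_c = 8.06 − 3.653 = 4.407 mg/L.

t_c ≈ 0.908 d; D_c ≈ 3.65 mg/L; min DO ≈ 4.41 mg/L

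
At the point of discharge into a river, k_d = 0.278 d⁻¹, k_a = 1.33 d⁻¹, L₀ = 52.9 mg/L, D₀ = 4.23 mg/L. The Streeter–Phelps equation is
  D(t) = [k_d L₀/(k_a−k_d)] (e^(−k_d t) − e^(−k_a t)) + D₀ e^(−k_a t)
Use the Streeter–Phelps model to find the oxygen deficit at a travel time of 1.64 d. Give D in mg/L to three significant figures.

k_d L₀/(k_a−k_d) = 0.278×52.9/(1.33−0.278) = 14.71/1.052 = 13.98 mg/L.
e^(−k_d t) = e^(−0.278×1.640) = 0.6339; e^(−k_a t) = e^(−1.33×1.640) = 0.1129.
D = 13.98 × (0.6339 − 0.1129) + 4.23 × 0.1129 = 7.283 + 0.4776 = 7.760 mg/L.

D ≈ 7.76 mg/L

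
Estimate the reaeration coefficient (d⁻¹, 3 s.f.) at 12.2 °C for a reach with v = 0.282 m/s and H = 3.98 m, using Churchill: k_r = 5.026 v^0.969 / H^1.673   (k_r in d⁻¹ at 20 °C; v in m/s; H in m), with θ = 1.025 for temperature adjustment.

k_r(20) = 5.026 × 0.282^0.969 / 3.98^1.673 = 5.026 × 0.2933 / 10.08 = 0.1462 d⁻¹.
k_r(12.2) = 0.1462 × 1.025^(12.2−20) = 0.1462 × 0.8248 = 0.1206 d⁻¹.

k_r ≈ 0.121 d⁻¹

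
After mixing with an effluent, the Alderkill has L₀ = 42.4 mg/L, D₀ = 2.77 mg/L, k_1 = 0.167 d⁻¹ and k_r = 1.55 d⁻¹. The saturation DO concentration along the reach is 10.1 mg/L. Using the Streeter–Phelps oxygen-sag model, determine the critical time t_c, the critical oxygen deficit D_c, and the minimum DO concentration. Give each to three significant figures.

t_c ≈ 1.05 d; D_c ≈ 3.83 mg/L; min DO ≈ 6.27 mg/L

At the critical point dD/dt = 0, so k_1 L₀ e^(−k_1 t) = k_r D. Substituting D(t) from the Streeter–Phelps equation and solving for t gives
t_c = ln[(k_r/k_1)(1 − D₀(k_r−k_1)/(k_1 L₀))] / (k_r−k_1).
Here k_r−k_1 = 1.383 d⁻¹ and 1 − D₀(k_r−k_1)/(k_1 L₀) = 1 − 2.77×1.383/(0.167×42.4) = 0.4590, so
t_c = ln(9.281 × 0.4590) / 1.383 = 1.449 / 1.383 = 1.048 d.
D_c = (k_1/k_r) L₀ e^(−k_1 t_c) = (0.167/1.55) × 42.4 × e^(−0.167×1.048) = 0.1077 × 42.4 × 0.8395 = 3.835 mg/L.
Minimum DO = C_s − D_c = 10.1 − 3.835 = 6.265 mg/L.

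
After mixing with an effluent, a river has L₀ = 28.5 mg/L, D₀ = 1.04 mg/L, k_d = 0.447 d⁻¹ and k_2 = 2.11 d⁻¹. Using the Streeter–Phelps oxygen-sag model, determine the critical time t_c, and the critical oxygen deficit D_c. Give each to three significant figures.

t_c ≈ 0.845 d; D_c ≈ 4.14 mg/L

t_c = [1/(k_2−k_d)] ln[(k_2/k_d)(1 − D₀(k_2−k_d)/(k_d L₀))]
= [1/(2.11−0.447)] ln[(2.11/0.447)(1 − 1.04×1.663/(0.447×28.5))]
= (1/1.663) ln[4.720 × 0.8642] = 0.6013 × ln(4.080) = 0.6013 × 1.406 = 0.8454 d.
L(t_c) = L₀ e^(−k_d t_c) = 28.5 × 0.6853 = 19.53 mg/L, and at the critical point k_2 D_c = k_d L, so D_c = (0.447/2.11) × 19.53 = 4.138 mg/L.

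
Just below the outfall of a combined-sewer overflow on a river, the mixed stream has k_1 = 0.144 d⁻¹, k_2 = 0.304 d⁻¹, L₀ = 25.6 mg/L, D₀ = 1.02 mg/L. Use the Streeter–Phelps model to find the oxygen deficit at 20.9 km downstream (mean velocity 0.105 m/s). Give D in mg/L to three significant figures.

D ≈ 5.60 mg/L

Travel time t = x/v = 20.9 km / (0.105 m/s) = 20900 m / 0.105 m/s = 199000 s = 2.304 d.
k_1 L₀/(k_2−k_1) = 0.144×25.6/(0.304−0.144) = 3.686/0.1600 = 23.04 mg/L.
e^(−k_1 t) = e^(−0.144×2.304) = 0.7177; e^(−k_2 t) = e^(−0.304×2.304) = 0.4964.
D = 23.04 × (0.7177 − 0.4964) + 1.02 × 0.4964 = 5.098 + 0.5063 = 5.604 mg/L.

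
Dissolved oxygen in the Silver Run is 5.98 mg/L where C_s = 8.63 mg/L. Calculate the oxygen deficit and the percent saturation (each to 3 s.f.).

D = C_s − C = 8.63 − 5.98 = 2.65 mg/L.
% saturation = 5.98/8.63 × 100 = 69.3 %.

D ≈ 2.65 mg/L; 69.3 % saturation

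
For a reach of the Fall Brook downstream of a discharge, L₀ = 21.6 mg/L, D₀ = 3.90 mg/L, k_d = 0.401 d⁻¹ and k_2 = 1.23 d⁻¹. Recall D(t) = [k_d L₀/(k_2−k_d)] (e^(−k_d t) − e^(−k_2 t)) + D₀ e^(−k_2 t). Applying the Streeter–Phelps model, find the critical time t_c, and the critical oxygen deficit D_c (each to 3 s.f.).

t_c ≈ 0.788 d; D_c ≈ 5.13 mg/L

At the critical point dD/dt = 0, so k_d L₀ e^(−k_d t) = k_2 D. Substituting D(t) from the Streeter–Phelps equation and solving for t gives
t_c = ln[(k_2/k_d)(1 − D₀(k_2−k_d)/(k_d L₀))] / (k_2−k_d).
Here k_2−k_d = 0.8290 d⁻¹ and 1 − D₀(k_2−k_d)/(k_d L₀) = 1 − 3.90×0.8290/(0.401×21.6) = 0.6267, so
t_c = ln(3.067 × 0.6267) / 0.8290 = 0.6536 / 0.8290 = 0.7884 d.
L(t_c) = L₀ e^(−k_d t_c) = 21.6 × 0.7290 = 15.75 mg/L, and at the critical point k_2 D_c = k_d L, so D_c = (0.401/1.23) × 15.75 = 5.133 mg/L.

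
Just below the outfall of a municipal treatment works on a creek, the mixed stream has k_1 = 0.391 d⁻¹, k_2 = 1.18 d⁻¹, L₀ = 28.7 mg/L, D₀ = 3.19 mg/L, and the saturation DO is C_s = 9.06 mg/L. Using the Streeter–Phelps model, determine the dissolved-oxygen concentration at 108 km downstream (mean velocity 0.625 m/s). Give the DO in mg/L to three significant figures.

Travel time t = x/v = 108 km / (0.625 m/s) = 108000 m / 0.625 m/s = 172800 s = 2.000 d.
k_1 L₀/(k_2−k_1) = 0.391×28.7/(1.18−0.391) = 11.22/0.7890 = 14.22 mg/L.
e^(−k_1 t) = e^(−0.391×2.000) = 0.4575; e^(−k_2 t) = e^(−1.18×2.000) = 0.09442.
D = 14.22 × (0.4575 − 0.09442) + 3.19 × 0.09442 = 5.164 + 0.3012 = 5.465 mg/L.
DO = C_s − D = 9.06 − 5.465 = 3.595 mg/L.

DO ≈ 3.59 mg/L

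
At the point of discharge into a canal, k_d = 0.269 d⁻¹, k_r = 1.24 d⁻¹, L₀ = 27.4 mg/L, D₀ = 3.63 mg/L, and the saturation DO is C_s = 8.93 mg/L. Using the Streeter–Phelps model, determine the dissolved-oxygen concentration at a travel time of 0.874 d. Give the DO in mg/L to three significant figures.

k_d L₀/(k_r−k_d) = 0.269×27.4/(1.24−0.269) = 7.371/0.9710 = 7.591 mg/L.
e^(−k_d t) = e^(−0.269×0.8740) = 0.7905; e^(−k_r t) = e^(−1.24×0.8740) = 0.3383.
D = 7.591 × (0.7905 − 0.3383) + 3.63 × 0.3383 = 3.432 + 1.228 = 4.660 mg/L.
DO = C_s − D = 8.93 − 4.660 = 4.270 mg/L.

DO ≈ 4.27 mg/L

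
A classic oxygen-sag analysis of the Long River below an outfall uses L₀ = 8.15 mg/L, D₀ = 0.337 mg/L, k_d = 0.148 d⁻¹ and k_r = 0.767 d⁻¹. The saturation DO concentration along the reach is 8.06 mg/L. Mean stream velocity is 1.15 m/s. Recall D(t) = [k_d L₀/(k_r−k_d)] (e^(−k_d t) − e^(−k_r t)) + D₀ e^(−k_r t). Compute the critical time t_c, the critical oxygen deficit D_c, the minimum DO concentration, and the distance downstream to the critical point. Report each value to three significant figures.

t_c ≈ 2.35 d; D_c ≈ 1.11 mg/L; min DO ≈ 6.95 mg/L; x_c ≈ 234 km

With k_r/k_d = 5.182 and 1 − D₀(k_r−k_d)/(k_d L₀) = 0.8271,
t_c = ln(5.182 × 0.8271) / (0.767 − 0.148) = ln(4.286) / 0.6190 = 1.455/0.6190 = 2.351 d.
L(t_c) = L₀ e^(−k_d t_c) = 8.15 × 0.7061 = 5.755 mg/L, and at the critical point k_r D_c = k_d L, so D_c = (0.148/0.767) × 5.755 = 1.110 mg/L.
Minimum DO = C_s − D_c = 8.06 − 1.110 = 6.950 mg/L.
x_c = v t_c = 1.15 m/s × 2.351 d × 86400 s/d = 233600 m ≈ 234 km.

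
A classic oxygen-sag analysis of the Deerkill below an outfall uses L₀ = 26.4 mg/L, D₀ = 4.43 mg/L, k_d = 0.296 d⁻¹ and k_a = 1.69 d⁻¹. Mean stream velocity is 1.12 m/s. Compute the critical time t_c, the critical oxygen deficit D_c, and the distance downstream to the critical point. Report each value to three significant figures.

At the critical point dD/dt = 0, so k_d L₀ e^(−k_d t) = k_a D. Substituting D(t) from the Streeter–Phelps equation and solving for t gives
t_c = ln[(k_a/k_d)(1 − D₀(k_a−k_d)/(k_d L₀))] / (k_a−k_d).
Here k_a−k_d = 1.394 d⁻¹ and 1 − D₀(k_a−k_d)/(k_d L₀) = 1 − 4.43×1.394/(0.296×26.4) = 0.2097, so
t_c = ln(5.709 × 0.2097) / 1.394 = 0.1802 / 1.394 = 0.1293 d.
L(t_c) = L₀ e^(−k_d t_c) = 26.4 × 0.9625 = 25.41 mg/L, and at the critical point k_a D_c = k_d L, so D_c = (0.296/1.69) × 25.41 = 4.450 mg/L.
x_c = v t_c = 1.12 m/s × 0.1293 d × 86400 s/d = 12510 m ≈ 12.5 km.

t_c ≈ 0.129 d; D_c ≈ 4.45 mg/L; x_c ≈ 12.5 km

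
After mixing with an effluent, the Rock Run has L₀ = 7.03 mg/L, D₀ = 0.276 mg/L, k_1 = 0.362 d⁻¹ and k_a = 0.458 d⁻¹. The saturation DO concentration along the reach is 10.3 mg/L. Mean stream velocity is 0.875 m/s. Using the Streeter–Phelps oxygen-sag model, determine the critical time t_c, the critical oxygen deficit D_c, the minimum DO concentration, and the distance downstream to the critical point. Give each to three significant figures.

t_c ≈ 2.34 d; D_c ≈ 2.38 mg/L; min DO ≈ 7.92 mg/L; x_c ≈ 177 km

At the critical point dD/dt = 0, so k_1 L₀ e^(−k_1 t) = k_a D. Substituting D(t) from the Streeter–Phelps equation and solving for t gives
t_c = ln[(k_a/k_1)(1 − D₀(k_a−k_1)/(k_1 L₀))] / (k_a−k_1).
Here k_a−k_1 = 0.09600 d⁻¹ and 1 − D₀(k_a−k_1)/(k_1 L₀) = 1 − 0.276×0.09600/(0.362×7.03) = 0.9896, so
t_c = ln(1.265 × 0.9896) / 0.09600 = 0.2248 / 0.09600 = 2.341 d.
L(t_c) = L₀ e^(−k_1 t_c) = 7.03 × 0.4285 = 3.012 mg/L, and at the critical point k_a D_c = k_1 L, so D_c = (0.362/0.458) × 3.012 = 2.381 mg/L.
Minimum DO = C_s − D_c = 10.3 − 2.381 = 7.919 mg/L.
x_c = v t_c = 0.875 m/s × 2.341 d × 86400 s/d = 177000 m ≈ 177 km.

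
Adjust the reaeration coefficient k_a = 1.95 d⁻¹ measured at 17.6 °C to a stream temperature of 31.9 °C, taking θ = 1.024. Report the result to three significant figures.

k_a(T₂) = k_a(T₁) · θ^(T₂−T₁) = 1.95 × 1.024^(31.9−17.6)
= 1.95 × 1.024^14.3 = 1.95 × 1.404 = 2.737 d⁻¹.

k_a ≈ 2.74 d⁻¹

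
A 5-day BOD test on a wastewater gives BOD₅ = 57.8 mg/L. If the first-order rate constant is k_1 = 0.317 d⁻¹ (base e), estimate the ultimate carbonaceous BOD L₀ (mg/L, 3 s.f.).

L₀ ≈ 72.7 mg/L

BOD₅ = L₀(1 − e^(−5k_1)) ⇒ L₀ = BOD₅ / (1 − e^(−5×0.317))
= 57.8 / (1 − 0.2049) = 57.8 / 0.7951 = 72.70 mg/L.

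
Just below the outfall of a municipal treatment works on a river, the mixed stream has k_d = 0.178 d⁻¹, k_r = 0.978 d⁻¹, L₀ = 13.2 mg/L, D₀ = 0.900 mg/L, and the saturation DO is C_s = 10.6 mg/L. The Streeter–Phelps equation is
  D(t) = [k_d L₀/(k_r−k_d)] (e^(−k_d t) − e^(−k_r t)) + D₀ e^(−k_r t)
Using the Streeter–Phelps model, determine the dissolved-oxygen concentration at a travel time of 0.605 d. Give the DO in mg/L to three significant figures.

DO ≈ 9.09 mg/L

k_d L₀/(k_r−k_d) = 0.178×13.2/(0.978−0.178) = 2.350/0.8000 = 2.937 mg/L.
e^(−k_d t) = e^(−0.178×0.6050) = 0.8979; e^(−k_r t) = e^(−0.978×0.6050) = 0.5534.
D = 2.937 × (0.8979 − 0.5534) + 0.900 × 0.5534 = 1.012 + 0.4981 = 1.510 mg/L.
DO = C_s − D = 10.6 − 1.510 = 9.090 mg/L.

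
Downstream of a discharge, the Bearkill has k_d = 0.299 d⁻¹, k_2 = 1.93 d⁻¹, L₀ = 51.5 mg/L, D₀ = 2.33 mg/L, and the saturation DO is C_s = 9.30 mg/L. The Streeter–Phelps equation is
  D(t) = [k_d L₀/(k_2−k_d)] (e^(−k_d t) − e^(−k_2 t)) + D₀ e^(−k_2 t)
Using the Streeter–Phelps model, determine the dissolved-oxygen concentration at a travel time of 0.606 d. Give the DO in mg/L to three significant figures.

DO ≈ 3.63 mg/L

k_d L₀/(k_2−k_d) = 0.299×51.5/(1.93−0.299) = 15.40/1.631 = 9.441 mg/L.
e^(−k_d t) = e^(−0.299×0.6060) = 0.8343; e^(−k_2 t) = e^(−1.93×0.6060) = 0.3105.
D = 9.441 × (0.8343 − 0.3105) + 2.33 × 0.3105 = 4.945 + 0.7235 = 5.669 mg/L.
DO = C_s − D = 9.30 − 5.669 = 3.631 mg/L.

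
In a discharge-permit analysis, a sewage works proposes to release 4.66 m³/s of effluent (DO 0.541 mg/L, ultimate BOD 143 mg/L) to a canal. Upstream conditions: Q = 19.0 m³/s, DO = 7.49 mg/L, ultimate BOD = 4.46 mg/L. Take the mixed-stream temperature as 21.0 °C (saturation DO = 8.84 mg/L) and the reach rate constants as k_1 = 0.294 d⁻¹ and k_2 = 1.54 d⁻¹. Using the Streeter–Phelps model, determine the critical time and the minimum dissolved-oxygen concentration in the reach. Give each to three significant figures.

t_c ≈ 0.967 d; minimum DO ≈ 4.28 mg/L

Mixed DO = (19.0×7.49 + 4.66×0.541)/(19.0+4.66) = 144.8/23.66 = 6.121 mg/L.
Mixed L₀ = (19.0×4.46 + 4.66×143)/(23.66) = 751.1/23.66 = 31.75 mg/L.
Initial deficit D₀ = C_s − DO₀ = 8.84 − 6.121 = 2.719 mg/L.
t_c = (1/1.246) ln[(1.54/0.294)(1 − 2.719×1.246/(0.294×31.75))] = 0.8026 × ln(3.337) = 0.9672 d.
D_c = (0.294/1.54) × 31.75 × e^(−0.294×0.9672) = 0.1909 × 31.75 × 0.7525 = 4.561 mg/L.
Minimum DO = 8.84 − 4.561 = 4.279 mg/L.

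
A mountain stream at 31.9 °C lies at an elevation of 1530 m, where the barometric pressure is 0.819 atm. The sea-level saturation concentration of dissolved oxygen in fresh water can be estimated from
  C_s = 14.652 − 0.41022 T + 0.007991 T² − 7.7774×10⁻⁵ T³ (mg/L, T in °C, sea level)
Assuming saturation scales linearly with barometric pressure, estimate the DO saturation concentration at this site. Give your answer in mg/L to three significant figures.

C_s ≈ 5.87 mg/L

At sea level: C_s = 14.652 − 0.41022×31.9 + 0.007991×31.9² − 7.7774×10⁻⁵×31.9³ = 7.173 mg/L.
Pressure correction: C_s' = 7.173 × 0.819 = 5.875 mg/L.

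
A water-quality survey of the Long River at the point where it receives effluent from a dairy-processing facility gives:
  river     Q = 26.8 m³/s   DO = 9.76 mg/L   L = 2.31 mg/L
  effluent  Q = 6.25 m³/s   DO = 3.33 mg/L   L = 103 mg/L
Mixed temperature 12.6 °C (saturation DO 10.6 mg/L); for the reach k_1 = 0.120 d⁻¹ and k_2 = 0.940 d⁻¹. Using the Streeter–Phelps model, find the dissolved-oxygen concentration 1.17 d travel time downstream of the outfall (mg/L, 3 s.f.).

Mixed DO = (26.8×9.76 + 6.25×3.33)/(26.8+6.25) = 282.4/33.05 = 8.544 mg/L.
Mixed L₀ = (26.8×2.31 + 6.25×103)/(33.05) = 705.7/33.05 = 21.35 mg/L.
Initial deficit D₀ = C_s − DO₀ = 10.6 − 8.544 = 2.056 mg/L.
D(1.17) = [0.120×21.35/(0.940−0.120)](e^(−0.120×1.17) − e^(−0.940×1.17)) + 2.056 e^(−0.940×1.17)
= 3.125 × (0.8690 − 0.3329) + 2.056 × 0.3329 = 2.360 mg/L.
DO = 10.6 − 2.360 = 8.240 mg/L.

DO ≈ 8.24 mg/L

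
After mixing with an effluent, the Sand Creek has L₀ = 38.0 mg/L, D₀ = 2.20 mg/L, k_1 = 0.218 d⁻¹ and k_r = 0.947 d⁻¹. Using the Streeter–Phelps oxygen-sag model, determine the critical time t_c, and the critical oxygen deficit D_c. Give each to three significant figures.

At the critical point dD/dt = 0, so k_1 L₀ e^(−k_1 t) = k_r D. Substituting D(t) from the Streeter–Phelps equation and solving for t gives
t_c = ln[(k_r/k_1)(1 − D₀(k_r−k_1)/(k_1 L₀))] / (k_r−k_1).
Here k_r−k_1 = 0.7290 d⁻¹ and 1 − D₀(k_r−k_1)/(k_1 L₀) = 1 − 2.20×0.7290/(0.218×38.0) = 0.8064, so
t_c = ln(4.344 × 0.8064) / 0.7290 = 1.254 / 0.7290 = 1.720 d.
L(t_c) = L₀ e^(−k_1 t_c) = 38.0 × 0.6874 = 26.12 mg/L, and at the critical point k_r D_c = k_1 L, so D_c = (0.218/0.947) × 26.12 = 6.013 mg/L.

t_c ≈ 1.72 d; D_c ≈ 6.01 mg/L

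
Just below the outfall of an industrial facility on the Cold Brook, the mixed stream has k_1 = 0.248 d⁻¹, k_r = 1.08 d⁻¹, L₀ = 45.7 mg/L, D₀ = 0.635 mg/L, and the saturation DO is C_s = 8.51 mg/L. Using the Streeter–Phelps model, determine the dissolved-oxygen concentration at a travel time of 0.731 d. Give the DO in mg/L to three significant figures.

k_1 L₀/(k_r−k_1) = 0.248×45.7/(1.08−0.248) = 11.33/0.8320 = 13.62 mg/L.
e^(−k_1 t) = e^(−0.248×0.7310) = 0.8342; e^(−k_r t) = e^(−1.08×0.7310) = 0.4541.
D = 13.62 × (0.8342 − 0.4541) + 0.635 × 0.4541 = 5.178 + 0.2883 = 5.466 mg/L.
DO = C_s − D = 8.51 − 5.466 = 3.044 mg/L.

DO ≈ 3.04 mg/L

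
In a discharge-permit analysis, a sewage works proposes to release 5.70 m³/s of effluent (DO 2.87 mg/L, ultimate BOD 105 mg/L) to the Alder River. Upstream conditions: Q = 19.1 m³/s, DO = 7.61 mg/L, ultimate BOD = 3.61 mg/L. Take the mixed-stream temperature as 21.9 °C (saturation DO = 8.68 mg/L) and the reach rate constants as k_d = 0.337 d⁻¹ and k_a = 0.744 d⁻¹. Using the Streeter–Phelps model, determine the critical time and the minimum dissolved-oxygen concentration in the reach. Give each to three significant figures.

t_c ≈ 1.70 d; minimum DO ≈ 1.80 mg/L

Mixed DO = (19.1×7.61 + 5.70×2.87)/(19.1+5.70) = 161.7/24.80 = 6.521 mg/L.
Mixed L₀ = (19.1×3.61 + 5.70×105)/(24.80) = 667.5/24.80 = 26.91 mg/L.
Initial deficit D₀ = C_s − DO₀ = 8.68 − 6.521 = 2.159 mg/L.
t_c = (1/0.4070) ln[(0.744/0.337)(1 − 2.159×0.4070/(0.337×26.91))] = 2.457 × ln(1.994) = 1.695 d.
D_c = (0.337/0.744) × 26.91 × e^(−0.337×1.695) = 0.4530 × 26.91 × 0.5648 = 6.885 mg/L.
Minimum DO = 8.68 − 6.885 = 1.795 mg/L.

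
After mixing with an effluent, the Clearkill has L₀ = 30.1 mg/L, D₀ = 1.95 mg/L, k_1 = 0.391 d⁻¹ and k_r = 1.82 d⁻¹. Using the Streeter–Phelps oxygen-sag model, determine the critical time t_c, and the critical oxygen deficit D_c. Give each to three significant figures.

t_c ≈ 0.887 d; D_c ≈ 4.57 mg/L

t_c = [1/(k_r−k_1)] ln[(k_r/k_1)(1 − D₀(k_r−k_1)/(k_1 L₀))]
= [1/(1.82−0.391)] ln[(1.82/0.391)(1 − 1.95×1.429/(0.391×30.1))]
= (1/1.429) ln[4.655 × 0.7632] = 0.6998 × ln(3.553) = 0.6998 × 1.268 = 0.8871 d.
L(t_c) = L₀ e^(−k_1 t_c) = 30.1 × 0.7069 = 21.28 mg/L, and at the critical point k_r D_c = k_1 L, so D_c = (0.391/1.82) × 21.28 = 4.571 mg/L.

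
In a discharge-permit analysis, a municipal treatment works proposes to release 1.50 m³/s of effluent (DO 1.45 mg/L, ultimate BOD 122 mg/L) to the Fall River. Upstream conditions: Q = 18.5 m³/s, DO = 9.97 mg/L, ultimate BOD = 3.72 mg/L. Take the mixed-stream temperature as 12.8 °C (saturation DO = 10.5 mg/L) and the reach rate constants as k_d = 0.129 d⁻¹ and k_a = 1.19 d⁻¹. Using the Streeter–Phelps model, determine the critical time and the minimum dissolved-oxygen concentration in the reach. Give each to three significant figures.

t_c ≈ 0.735 d; minimum DO ≈ 9.26 mg/L

Mixed DO = (18.5×9.97 + 1.50×1.45)/(18.5+1.50) = 186.6/20.00 = 9.331 mg/L.
Mixed L₀ = (18.5×3.72 + 1.50×122)/(20.00) = 251.8/20.00 = 12.59 mg/L.
Initial deficit D₀ = C_s − DO₀ = 10.5 − 9.331 = 1.169 mg/L.
t_c = (1/1.061) ln[(1.19/0.129)(1 − 1.169×1.061/(0.129×12.59))] = 0.9425 × ln(2.181) = 0.7347 d.
D_c = (0.129/1.19) × 12.59 × e^(−0.129×0.7347) = 0.1084 × 12.59 × 0.9096 = 1.241 mg/L.
Minimum DO = 10.5 − 1.241 = 9.259 mg/L.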